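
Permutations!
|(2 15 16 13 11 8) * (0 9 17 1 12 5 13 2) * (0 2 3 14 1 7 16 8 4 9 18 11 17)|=45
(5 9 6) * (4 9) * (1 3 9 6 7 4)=(1 3 9 7 4 6 5)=[0, 3, 2, 9, 6, 1, 5, 4, 8, 7]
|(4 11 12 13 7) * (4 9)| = |(4 11 12 13 7 9)| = 6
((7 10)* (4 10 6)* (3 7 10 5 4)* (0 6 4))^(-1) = (10)(0 5 4 7 3 6)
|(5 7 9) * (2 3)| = 6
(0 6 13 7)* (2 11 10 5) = (0 6 13 7)(2 11 10 5) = [6, 1, 11, 3, 4, 2, 13, 0, 8, 9, 5, 10, 12, 7]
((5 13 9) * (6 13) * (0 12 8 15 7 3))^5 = ((0 12 8 15 7 3)(5 6 13 9))^5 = (0 3 7 15 8 12)(5 6 13 9)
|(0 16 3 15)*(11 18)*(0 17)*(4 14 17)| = 14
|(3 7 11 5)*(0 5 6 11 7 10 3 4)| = |(0 5 4)(3 10)(6 11)| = 6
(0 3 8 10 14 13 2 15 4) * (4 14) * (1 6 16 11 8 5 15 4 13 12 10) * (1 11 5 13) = (0 3 13 2 4)(1 6 16 5 15 14 12 10)(8 11) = [3, 6, 4, 13, 0, 15, 16, 7, 11, 9, 1, 8, 10, 2, 12, 14, 5]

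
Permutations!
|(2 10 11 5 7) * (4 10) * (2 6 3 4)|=7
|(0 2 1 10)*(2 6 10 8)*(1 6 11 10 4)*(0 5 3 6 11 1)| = 10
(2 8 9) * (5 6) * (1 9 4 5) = (1 9 2 8 4 5 6) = [0, 9, 8, 3, 5, 6, 1, 7, 4, 2]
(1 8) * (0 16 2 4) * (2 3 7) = (0 16 3 7 2 4)(1 8) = [16, 8, 4, 7, 0, 5, 6, 2, 1, 9, 10, 11, 12, 13, 14, 15, 3]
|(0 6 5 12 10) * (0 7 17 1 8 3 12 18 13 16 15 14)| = 56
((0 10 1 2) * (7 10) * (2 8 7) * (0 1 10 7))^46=(10)(0 1)(2 8)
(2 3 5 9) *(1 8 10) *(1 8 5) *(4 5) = (1 4 5 9 2 3)(8 10) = [0, 4, 3, 1, 5, 9, 6, 7, 10, 2, 8]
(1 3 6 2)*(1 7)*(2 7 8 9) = (1 3 6 7)(2 8 9) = [0, 3, 8, 6, 4, 5, 7, 1, 9, 2]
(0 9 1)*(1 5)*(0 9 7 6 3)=(0 7 6 3)(1 9 5)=[7, 9, 2, 0, 4, 1, 3, 6, 8, 5]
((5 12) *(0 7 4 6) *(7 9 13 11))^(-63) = ((0 9 13 11 7 4 6)(5 12))^(-63) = (13)(5 12)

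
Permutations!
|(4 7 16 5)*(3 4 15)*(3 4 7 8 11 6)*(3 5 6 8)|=|(3 7 16 6 5 15 4)(8 11)|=14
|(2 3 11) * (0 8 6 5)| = |(0 8 6 5)(2 3 11)| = 12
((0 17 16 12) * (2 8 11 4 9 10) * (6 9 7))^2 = ((0 17 16 12)(2 8 11 4 7 6 9 10))^2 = (0 16)(2 11 7 9)(4 6 10 8)(12 17)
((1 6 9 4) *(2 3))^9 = (1 6 9 4)(2 3)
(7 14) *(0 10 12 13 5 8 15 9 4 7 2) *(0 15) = [10, 1, 15, 3, 7, 8, 6, 14, 0, 4, 12, 11, 13, 5, 2, 9] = (0 10 12 13 5 8)(2 15 9 4 7 14)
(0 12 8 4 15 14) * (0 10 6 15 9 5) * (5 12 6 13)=(0 6 15 14 10 13 5)(4 9 12 8)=[6, 1, 2, 3, 9, 0, 15, 7, 4, 12, 13, 11, 8, 5, 10, 14]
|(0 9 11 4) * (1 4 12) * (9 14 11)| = |(0 14 11 12 1 4)| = 6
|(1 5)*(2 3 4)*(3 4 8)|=|(1 5)(2 4)(3 8)|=2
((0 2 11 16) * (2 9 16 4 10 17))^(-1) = (0 16 9)(2 17 10 4 11)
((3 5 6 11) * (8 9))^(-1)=(3 11 6 5)(8 9)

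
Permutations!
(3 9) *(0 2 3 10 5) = [2, 1, 3, 9, 4, 0, 6, 7, 8, 10, 5] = (0 2 3 9 10 5)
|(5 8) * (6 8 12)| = |(5 12 6 8)| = 4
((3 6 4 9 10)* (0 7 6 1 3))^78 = (10)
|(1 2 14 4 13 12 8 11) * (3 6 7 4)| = |(1 2 14 3 6 7 4 13 12 8 11)| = 11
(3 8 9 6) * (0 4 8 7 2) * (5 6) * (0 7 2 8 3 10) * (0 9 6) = (0 4 3 2 7 8 6 10 9 5) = [4, 1, 7, 2, 3, 0, 10, 8, 6, 5, 9]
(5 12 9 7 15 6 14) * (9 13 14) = [0, 1, 2, 3, 4, 12, 9, 15, 8, 7, 10, 11, 13, 14, 5, 6] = (5 12 13 14)(6 9 7 15)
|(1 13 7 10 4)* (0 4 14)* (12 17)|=|(0 4 1 13 7 10 14)(12 17)|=14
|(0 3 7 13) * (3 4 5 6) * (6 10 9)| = |(0 4 5 10 9 6 3 7 13)| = 9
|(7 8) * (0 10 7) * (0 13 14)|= 6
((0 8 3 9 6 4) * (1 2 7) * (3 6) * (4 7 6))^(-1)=((0 8 4)(1 2 6 7)(3 9))^(-1)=(0 4 8)(1 7 6 2)(3 9)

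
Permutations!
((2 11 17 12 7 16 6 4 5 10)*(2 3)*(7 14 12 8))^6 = ((2 11 17 8 7 16 6 4 5 10 3)(12 14))^6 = (2 6 11 4 17 5 8 10 7 3 16)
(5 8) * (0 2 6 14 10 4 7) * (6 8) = (0 2 8 5 6 14 10 4 7) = [2, 1, 8, 3, 7, 6, 14, 0, 5, 9, 4, 11, 12, 13, 10]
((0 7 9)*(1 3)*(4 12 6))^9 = ((0 7 9)(1 3)(4 12 6))^9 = (12)(1 3)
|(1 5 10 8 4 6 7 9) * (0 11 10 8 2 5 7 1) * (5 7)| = 30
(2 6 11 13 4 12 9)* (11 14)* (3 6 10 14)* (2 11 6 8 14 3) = (2 10 3 8 14 6)(4 12 9 11 13) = [0, 1, 10, 8, 12, 5, 2, 7, 14, 11, 3, 13, 9, 4, 6]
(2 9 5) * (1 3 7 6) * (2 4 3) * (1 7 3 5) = (1 2 9)(4 5)(6 7) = [0, 2, 9, 3, 5, 4, 7, 6, 8, 1]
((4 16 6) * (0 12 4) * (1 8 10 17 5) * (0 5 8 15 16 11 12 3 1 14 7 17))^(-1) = (0 10 8 17 7 14 5 6 16 15 1 3)(4 12 11)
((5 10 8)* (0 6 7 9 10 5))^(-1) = ((0 6 7 9 10 8))^(-1) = (0 8 10 9 7 6)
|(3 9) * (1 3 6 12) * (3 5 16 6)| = 10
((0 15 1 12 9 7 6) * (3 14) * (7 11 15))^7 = ((0 7 6)(1 12 9 11 15)(3 14))^7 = (0 7 6)(1 9 15 12 11)(3 14)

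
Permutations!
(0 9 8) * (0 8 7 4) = (0 9 7 4) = [9, 1, 2, 3, 0, 5, 6, 4, 8, 7]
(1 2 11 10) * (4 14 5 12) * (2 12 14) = (1 12 4 2 11 10)(5 14) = [0, 12, 11, 3, 2, 14, 6, 7, 8, 9, 1, 10, 4, 13, 5]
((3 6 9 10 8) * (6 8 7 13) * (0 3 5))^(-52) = ((0 3 8 5)(6 9 10 7 13))^(-52) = (6 7 9 13 10)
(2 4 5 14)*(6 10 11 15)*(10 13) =[0, 1, 4, 3, 5, 14, 13, 7, 8, 9, 11, 15, 12, 10, 2, 6] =(2 4 5 14)(6 13 10 11 15)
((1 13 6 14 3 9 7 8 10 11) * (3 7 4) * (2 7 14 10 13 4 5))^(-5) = (14)(1 8 3 6 5 11 7 4 13 9 10 2) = ((14)(1 4 3 9 5 2 7 8 13 6 10 11))^(-5)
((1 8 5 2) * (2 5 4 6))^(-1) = ((1 8 4 6 2))^(-1) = (1 2 6 4 8)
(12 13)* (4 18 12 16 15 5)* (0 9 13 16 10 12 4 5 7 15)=(0 9 13 10 12 16)(4 18)(7 15)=[9, 1, 2, 3, 18, 5, 6, 15, 8, 13, 12, 11, 16, 10, 14, 7, 0, 17, 4]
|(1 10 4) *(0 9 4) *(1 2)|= |(0 9 4 2 1 10)|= 6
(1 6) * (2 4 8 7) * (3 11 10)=(1 6)(2 4 8 7)(3 11 10)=[0, 6, 4, 11, 8, 5, 1, 2, 7, 9, 3, 10]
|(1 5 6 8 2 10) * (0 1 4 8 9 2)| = 9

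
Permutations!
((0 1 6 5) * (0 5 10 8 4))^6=(10)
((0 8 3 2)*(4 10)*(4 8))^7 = (0 4 10 8 3 2)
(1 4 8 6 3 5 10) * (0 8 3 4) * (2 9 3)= [8, 0, 9, 5, 2, 10, 4, 7, 6, 3, 1]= (0 8 6 4 2 9 3 5 10 1)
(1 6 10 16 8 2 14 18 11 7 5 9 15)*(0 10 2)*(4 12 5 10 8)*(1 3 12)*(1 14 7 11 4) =(0 8)(1 6 2 7 10 16)(3 12 5 9 15)(4 14 18) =[8, 6, 7, 12, 14, 9, 2, 10, 0, 15, 16, 11, 5, 13, 18, 3, 1, 17, 4]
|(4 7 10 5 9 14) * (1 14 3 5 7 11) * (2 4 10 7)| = 6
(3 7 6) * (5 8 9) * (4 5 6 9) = (3 7 9 6)(4 5 8) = [0, 1, 2, 7, 5, 8, 3, 9, 4, 6]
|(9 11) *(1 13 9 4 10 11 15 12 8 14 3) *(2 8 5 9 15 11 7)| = 14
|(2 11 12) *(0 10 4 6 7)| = |(0 10 4 6 7)(2 11 12)| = 15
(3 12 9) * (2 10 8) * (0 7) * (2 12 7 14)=(0 14 2 10 8 12 9 3 7)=[14, 1, 10, 7, 4, 5, 6, 0, 12, 3, 8, 11, 9, 13, 2]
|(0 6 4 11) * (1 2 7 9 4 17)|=9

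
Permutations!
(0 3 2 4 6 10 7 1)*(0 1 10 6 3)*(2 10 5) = (2 4 3 10 7 5) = [0, 1, 4, 10, 3, 2, 6, 5, 8, 9, 7]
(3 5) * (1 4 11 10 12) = (1 4 11 10 12)(3 5) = [0, 4, 2, 5, 11, 3, 6, 7, 8, 9, 12, 10, 1]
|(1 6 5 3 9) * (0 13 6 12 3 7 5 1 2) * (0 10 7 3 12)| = |(0 13 6 1)(2 10 7 5 3 9)| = 12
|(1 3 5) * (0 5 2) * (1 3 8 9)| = 12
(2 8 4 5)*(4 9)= [0, 1, 8, 3, 5, 2, 6, 7, 9, 4]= (2 8 9 4 5)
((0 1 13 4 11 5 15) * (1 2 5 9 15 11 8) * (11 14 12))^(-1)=((0 2 5 14 12 11 9 15)(1 13 4 8))^(-1)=(0 15 9 11 12 14 5 2)(1 8 4 13)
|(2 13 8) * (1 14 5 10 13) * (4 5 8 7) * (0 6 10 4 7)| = |(0 6 10 13)(1 14 8 2)(4 5)| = 4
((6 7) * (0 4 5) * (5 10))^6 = ((0 4 10 5)(6 7))^6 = (0 10)(4 5)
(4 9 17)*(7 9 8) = [0, 1, 2, 3, 8, 5, 6, 9, 7, 17, 10, 11, 12, 13, 14, 15, 16, 4] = (4 8 7 9 17)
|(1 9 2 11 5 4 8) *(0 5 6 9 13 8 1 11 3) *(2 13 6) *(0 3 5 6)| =|(0 6 9 13 8 11 2 5 4 1)| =10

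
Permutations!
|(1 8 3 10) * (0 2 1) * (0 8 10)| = 6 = |(0 2 1 10 8 3)|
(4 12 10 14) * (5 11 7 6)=(4 12 10 14)(5 11 7 6)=[0, 1, 2, 3, 12, 11, 5, 6, 8, 9, 14, 7, 10, 13, 4]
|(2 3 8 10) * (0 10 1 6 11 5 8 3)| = 15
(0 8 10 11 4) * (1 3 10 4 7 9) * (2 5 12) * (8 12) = [12, 3, 5, 10, 0, 8, 6, 9, 4, 1, 11, 7, 2] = (0 12 2 5 8 4)(1 3 10 11 7 9)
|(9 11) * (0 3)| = |(0 3)(9 11)| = 2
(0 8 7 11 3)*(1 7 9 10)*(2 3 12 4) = (0 8 9 10 1 7 11 12 4 2 3) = [8, 7, 3, 0, 2, 5, 6, 11, 9, 10, 1, 12, 4]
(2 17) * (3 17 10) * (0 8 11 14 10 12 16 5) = (0 8 11 14 10 3 17 2 12 16 5) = [8, 1, 12, 17, 4, 0, 6, 7, 11, 9, 3, 14, 16, 13, 10, 15, 5, 2]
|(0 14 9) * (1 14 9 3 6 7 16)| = |(0 9)(1 14 3 6 7 16)| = 6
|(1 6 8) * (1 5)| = 4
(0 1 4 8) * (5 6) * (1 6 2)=(0 6 5 2 1 4 8)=[6, 4, 1, 3, 8, 2, 5, 7, 0]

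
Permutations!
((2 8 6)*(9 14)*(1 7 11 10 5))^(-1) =(1 5 10 11 7)(2 6 8)(9 14)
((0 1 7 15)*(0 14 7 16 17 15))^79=((0 1 16 17 15 14 7))^79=(0 16 15 7 1 17 14)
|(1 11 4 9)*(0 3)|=4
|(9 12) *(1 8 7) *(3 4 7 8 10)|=10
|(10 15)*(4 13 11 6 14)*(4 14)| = |(4 13 11 6)(10 15)| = 4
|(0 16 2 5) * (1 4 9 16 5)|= 10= |(0 5)(1 4 9 16 2)|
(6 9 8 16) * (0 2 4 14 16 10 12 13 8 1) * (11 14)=(0 2 4 11 14 16 6 9 1)(8 10 12 13)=[2, 0, 4, 3, 11, 5, 9, 7, 10, 1, 12, 14, 13, 8, 16, 15, 6]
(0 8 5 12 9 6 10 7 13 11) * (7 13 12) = (0 8 5 7 12 9 6 10 13 11) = [8, 1, 2, 3, 4, 7, 10, 12, 5, 6, 13, 0, 9, 11]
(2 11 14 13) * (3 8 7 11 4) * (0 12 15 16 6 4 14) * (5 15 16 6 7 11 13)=[12, 1, 14, 8, 3, 15, 4, 13, 11, 9, 10, 0, 16, 2, 5, 6, 7]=(0 12 16 7 13 2 14 5 15 6 4 3 8 11)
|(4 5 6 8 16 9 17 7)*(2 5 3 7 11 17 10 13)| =24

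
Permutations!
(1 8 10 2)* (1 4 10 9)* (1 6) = [0, 8, 4, 3, 10, 5, 1, 7, 9, 6, 2] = (1 8 9 6)(2 4 10)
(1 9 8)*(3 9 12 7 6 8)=(1 12 7 6 8)(3 9)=[0, 12, 2, 9, 4, 5, 8, 6, 1, 3, 10, 11, 7]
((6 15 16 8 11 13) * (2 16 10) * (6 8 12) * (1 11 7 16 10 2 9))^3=(1 8 12 2)(6 10 11 7)(9 13 16 15)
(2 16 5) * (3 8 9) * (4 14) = [0, 1, 16, 8, 14, 2, 6, 7, 9, 3, 10, 11, 12, 13, 4, 15, 5] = (2 16 5)(3 8 9)(4 14)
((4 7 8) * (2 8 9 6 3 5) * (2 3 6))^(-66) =(2 9 7 4 8)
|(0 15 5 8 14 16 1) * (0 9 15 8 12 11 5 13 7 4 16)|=21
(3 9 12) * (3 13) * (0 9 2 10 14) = (0 9 12 13 3 2 10 14) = [9, 1, 10, 2, 4, 5, 6, 7, 8, 12, 14, 11, 13, 3, 0]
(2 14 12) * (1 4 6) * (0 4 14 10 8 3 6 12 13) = [4, 14, 10, 6, 12, 5, 1, 7, 3, 9, 8, 11, 2, 0, 13] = (0 4 12 2 10 8 3 6 1 14 13)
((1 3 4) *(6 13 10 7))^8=(13)(1 4 3)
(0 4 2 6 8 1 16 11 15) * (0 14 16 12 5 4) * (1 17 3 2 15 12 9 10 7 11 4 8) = (1 9 10 7 11 12 5 8 17 3 2 6)(4 15 14 16) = [0, 9, 6, 2, 15, 8, 1, 11, 17, 10, 7, 12, 5, 13, 16, 14, 4, 3]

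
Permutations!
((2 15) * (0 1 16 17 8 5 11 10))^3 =((0 1 16 17 8 5 11 10)(2 15))^3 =(0 17 11 1 8 10 16 5)(2 15)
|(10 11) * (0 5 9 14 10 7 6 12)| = |(0 5 9 14 10 11 7 6 12)| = 9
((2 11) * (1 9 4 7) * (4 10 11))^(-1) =(1 7 4 2 11 10 9)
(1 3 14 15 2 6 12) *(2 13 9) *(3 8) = (1 8 3 14 15 13 9 2 6 12) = [0, 8, 6, 14, 4, 5, 12, 7, 3, 2, 10, 11, 1, 9, 15, 13]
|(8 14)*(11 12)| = |(8 14)(11 12)| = 2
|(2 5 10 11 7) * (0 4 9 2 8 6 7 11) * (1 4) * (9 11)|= |(0 1 4 11 9 2 5 10)(6 7 8)|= 24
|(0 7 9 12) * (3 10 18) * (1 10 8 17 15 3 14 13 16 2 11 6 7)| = |(0 1 10 18 14 13 16 2 11 6 7 9 12)(3 8 17 15)| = 52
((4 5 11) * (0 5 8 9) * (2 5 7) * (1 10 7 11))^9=(0 9 8 4 11)(1 5 2 7 10)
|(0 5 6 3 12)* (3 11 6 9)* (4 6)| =|(0 5 9 3 12)(4 6 11)| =15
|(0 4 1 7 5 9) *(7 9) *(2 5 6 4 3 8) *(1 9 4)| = |(0 3 8 2 5 7 6 1 4 9)| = 10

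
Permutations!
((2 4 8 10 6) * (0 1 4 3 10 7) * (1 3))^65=((0 3 10 6 2 1 4 8 7))^65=(0 10 2 4 7 3 6 1 8)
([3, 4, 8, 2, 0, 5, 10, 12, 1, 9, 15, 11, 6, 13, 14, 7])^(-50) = [1, 2, 0, 4, 8, 5, 6, 7, 3, 9, 10, 11, 12, 13, 14, 15]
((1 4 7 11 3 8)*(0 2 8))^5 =((0 2 8 1 4 7 11 3))^5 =(0 7 8 3 4 2 11 1)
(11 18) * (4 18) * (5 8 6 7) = (4 18 11)(5 8 6 7) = [0, 1, 2, 3, 18, 8, 7, 5, 6, 9, 10, 4, 12, 13, 14, 15, 16, 17, 11]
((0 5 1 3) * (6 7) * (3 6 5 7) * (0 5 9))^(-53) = (0 7 9)(1 5 3 6)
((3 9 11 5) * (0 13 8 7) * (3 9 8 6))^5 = ((0 13 6 3 8 7)(5 9 11))^5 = (0 7 8 3 6 13)(5 11 9)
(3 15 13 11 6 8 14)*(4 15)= (3 4 15 13 11 6 8 14)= [0, 1, 2, 4, 15, 5, 8, 7, 14, 9, 10, 6, 12, 11, 3, 13]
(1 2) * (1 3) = (1 2 3) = [0, 2, 3, 1]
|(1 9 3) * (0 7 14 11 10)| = 15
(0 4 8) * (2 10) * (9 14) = (0 4 8)(2 10)(9 14) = [4, 1, 10, 3, 8, 5, 6, 7, 0, 14, 2, 11, 12, 13, 9]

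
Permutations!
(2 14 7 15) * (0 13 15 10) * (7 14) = (0 13 15 2 7 10) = [13, 1, 7, 3, 4, 5, 6, 10, 8, 9, 0, 11, 12, 15, 14, 2]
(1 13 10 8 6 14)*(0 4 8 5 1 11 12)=[4, 13, 2, 3, 8, 1, 14, 7, 6, 9, 5, 12, 0, 10, 11]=(0 4 8 6 14 11 12)(1 13 10 5)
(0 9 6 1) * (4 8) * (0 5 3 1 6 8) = (0 9 8 4)(1 5 3) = [9, 5, 2, 1, 0, 3, 6, 7, 4, 8]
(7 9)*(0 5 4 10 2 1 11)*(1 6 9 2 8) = [5, 11, 6, 3, 10, 4, 9, 2, 1, 7, 8, 0] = (0 5 4 10 8 1 11)(2 6 9 7)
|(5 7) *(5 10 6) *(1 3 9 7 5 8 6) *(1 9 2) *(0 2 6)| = 6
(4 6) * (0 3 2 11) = (0 3 2 11)(4 6) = [3, 1, 11, 2, 6, 5, 4, 7, 8, 9, 10, 0]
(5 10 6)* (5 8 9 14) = (5 10 6 8 9 14) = [0, 1, 2, 3, 4, 10, 8, 7, 9, 14, 6, 11, 12, 13, 5]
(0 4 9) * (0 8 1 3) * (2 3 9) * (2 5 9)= (0 4 5 9 8 1 2 3)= [4, 2, 3, 0, 5, 9, 6, 7, 1, 8]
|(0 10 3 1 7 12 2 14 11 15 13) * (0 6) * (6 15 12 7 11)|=18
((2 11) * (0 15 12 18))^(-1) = (0 18 12 15)(2 11)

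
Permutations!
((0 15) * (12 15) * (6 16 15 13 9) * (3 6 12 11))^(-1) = (0 15 16 6 3 11)(9 13 12)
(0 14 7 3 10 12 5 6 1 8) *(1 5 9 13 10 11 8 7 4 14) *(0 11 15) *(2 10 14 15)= (0 1 7 3 2 10 12 9 13 14 4 15)(5 6)(8 11)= [1, 7, 10, 2, 15, 6, 5, 3, 11, 13, 12, 8, 9, 14, 4, 0]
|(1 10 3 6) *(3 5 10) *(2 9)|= 6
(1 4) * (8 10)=[0, 4, 2, 3, 1, 5, 6, 7, 10, 9, 8]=(1 4)(8 10)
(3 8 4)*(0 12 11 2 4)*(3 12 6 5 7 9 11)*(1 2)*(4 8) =(0 6 5 7 9 11 1 2 8)(3 4 12) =[6, 2, 8, 4, 12, 7, 5, 9, 0, 11, 10, 1, 3]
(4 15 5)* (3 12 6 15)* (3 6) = [0, 1, 2, 12, 6, 4, 15, 7, 8, 9, 10, 11, 3, 13, 14, 5] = (3 12)(4 6 15 5)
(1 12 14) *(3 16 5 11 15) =(1 12 14)(3 16 5 11 15) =[0, 12, 2, 16, 4, 11, 6, 7, 8, 9, 10, 15, 14, 13, 1, 3, 5]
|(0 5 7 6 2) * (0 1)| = |(0 5 7 6 2 1)| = 6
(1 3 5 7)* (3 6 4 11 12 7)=(1 6 4 11 12 7)(3 5)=[0, 6, 2, 5, 11, 3, 4, 1, 8, 9, 10, 12, 7]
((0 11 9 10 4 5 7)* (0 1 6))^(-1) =(0 6 1 7 5 4 10 9 11) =((0 11 9 10 4 5 7 1 6))^(-1)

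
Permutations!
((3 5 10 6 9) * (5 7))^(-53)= ((3 7 5 10 6 9))^(-53)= (3 7 5 10 6 9)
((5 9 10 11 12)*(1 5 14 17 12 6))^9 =((1 5 9 10 11 6)(12 14 17))^9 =(17)(1 10)(5 11)(6 9)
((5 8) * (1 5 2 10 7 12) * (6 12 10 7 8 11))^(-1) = (1 12 6 11 5)(2 8 10 7)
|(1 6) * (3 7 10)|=|(1 6)(3 7 10)|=6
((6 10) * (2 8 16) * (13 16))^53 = (2 8 13 16)(6 10)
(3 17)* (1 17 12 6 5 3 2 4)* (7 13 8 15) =[0, 17, 4, 12, 1, 3, 5, 13, 15, 9, 10, 11, 6, 8, 14, 7, 16, 2] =(1 17 2 4)(3 12 6 5)(7 13 8 15)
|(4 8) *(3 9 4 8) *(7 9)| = |(3 7 9 4)| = 4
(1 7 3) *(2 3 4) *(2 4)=(1 7 2 3)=[0, 7, 3, 1, 4, 5, 6, 2]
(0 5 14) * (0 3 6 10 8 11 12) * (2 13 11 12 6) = (0 5 14 3 2 13 11 6 10 8 12) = [5, 1, 13, 2, 4, 14, 10, 7, 12, 9, 8, 6, 0, 11, 3]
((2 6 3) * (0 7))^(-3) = ((0 7)(2 6 3))^(-3) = (0 7)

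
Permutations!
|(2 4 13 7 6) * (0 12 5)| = |(0 12 5)(2 4 13 7 6)| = 15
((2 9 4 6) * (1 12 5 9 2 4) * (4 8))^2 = (1 5)(4 8 6)(9 12)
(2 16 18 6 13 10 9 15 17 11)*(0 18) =(0 18 6 13 10 9 15 17 11 2 16) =[18, 1, 16, 3, 4, 5, 13, 7, 8, 15, 9, 2, 12, 10, 14, 17, 0, 11, 6]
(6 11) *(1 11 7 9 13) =[0, 11, 2, 3, 4, 5, 7, 9, 8, 13, 10, 6, 12, 1] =(1 11 6 7 9 13)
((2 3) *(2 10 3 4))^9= (2 4)(3 10)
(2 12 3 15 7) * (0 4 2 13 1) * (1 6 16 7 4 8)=(0 8 1)(2 12 3 15 4)(6 16 7 13)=[8, 0, 12, 15, 2, 5, 16, 13, 1, 9, 10, 11, 3, 6, 14, 4, 7]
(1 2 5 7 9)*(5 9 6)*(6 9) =[0, 2, 6, 3, 4, 7, 5, 9, 8, 1] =(1 2 6 5 7 9)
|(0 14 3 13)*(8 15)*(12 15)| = 12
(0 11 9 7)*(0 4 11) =(4 11 9 7) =[0, 1, 2, 3, 11, 5, 6, 4, 8, 7, 10, 9]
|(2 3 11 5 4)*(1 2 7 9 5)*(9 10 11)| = 9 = |(1 2 3 9 5 4 7 10 11)|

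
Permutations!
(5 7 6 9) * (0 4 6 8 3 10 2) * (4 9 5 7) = [9, 1, 0, 10, 6, 4, 5, 8, 3, 7, 2] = (0 9 7 8 3 10 2)(4 6 5)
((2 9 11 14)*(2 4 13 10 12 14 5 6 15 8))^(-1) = (2 8 15 6 5 11 9)(4 14 12 10 13)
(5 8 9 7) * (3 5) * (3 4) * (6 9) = [0, 1, 2, 5, 3, 8, 9, 4, 6, 7] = (3 5 8 6 9 7 4)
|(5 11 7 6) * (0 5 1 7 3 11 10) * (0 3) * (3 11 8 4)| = |(0 5 10 11)(1 7 6)(3 8 4)| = 12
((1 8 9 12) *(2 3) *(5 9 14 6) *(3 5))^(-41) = (1 3 12 6 9 14 5 8 2)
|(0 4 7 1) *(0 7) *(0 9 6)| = |(0 4 9 6)(1 7)| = 4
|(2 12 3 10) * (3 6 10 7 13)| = 12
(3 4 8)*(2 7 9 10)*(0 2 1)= (0 2 7 9 10 1)(3 4 8)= [2, 0, 7, 4, 8, 5, 6, 9, 3, 10, 1]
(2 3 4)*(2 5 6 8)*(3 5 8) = (2 5 6 3 4 8) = [0, 1, 5, 4, 8, 6, 3, 7, 2]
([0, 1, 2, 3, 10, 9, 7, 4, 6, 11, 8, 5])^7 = (4 8 7 10 6)(5 9 11)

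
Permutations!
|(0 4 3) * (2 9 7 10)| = |(0 4 3)(2 9 7 10)| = 12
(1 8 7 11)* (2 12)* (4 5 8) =(1 4 5 8 7 11)(2 12) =[0, 4, 12, 3, 5, 8, 6, 11, 7, 9, 10, 1, 2]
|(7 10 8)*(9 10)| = 4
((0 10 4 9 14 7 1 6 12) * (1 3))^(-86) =(0 14 6 4 3)(1 10 7 12 9)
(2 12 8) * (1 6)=(1 6)(2 12 8)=[0, 6, 12, 3, 4, 5, 1, 7, 2, 9, 10, 11, 8]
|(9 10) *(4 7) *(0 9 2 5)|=10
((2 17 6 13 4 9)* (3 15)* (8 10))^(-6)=((2 17 6 13 4 9)(3 15)(8 10))^(-6)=(17)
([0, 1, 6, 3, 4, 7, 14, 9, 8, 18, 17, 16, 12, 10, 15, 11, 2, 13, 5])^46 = [0, 1, 11, 3, 4, 9, 16, 18, 8, 5, 17, 14, 12, 10, 2, 6, 15, 13, 7]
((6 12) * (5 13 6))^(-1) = ((5 13 6 12))^(-1) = (5 12 6 13)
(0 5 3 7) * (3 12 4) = (0 5 12 4 3 7) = [5, 1, 2, 7, 3, 12, 6, 0, 8, 9, 10, 11, 4]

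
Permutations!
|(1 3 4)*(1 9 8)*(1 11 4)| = 4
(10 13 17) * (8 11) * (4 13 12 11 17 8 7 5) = [0, 1, 2, 3, 13, 4, 6, 5, 17, 9, 12, 7, 11, 8, 14, 15, 16, 10] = (4 13 8 17 10 12 11 7 5)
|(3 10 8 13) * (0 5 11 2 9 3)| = |(0 5 11 2 9 3 10 8 13)| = 9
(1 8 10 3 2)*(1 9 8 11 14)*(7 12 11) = (1 7 12 11 14)(2 9 8 10 3) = [0, 7, 9, 2, 4, 5, 6, 12, 10, 8, 3, 14, 11, 13, 1]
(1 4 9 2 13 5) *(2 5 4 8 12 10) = (1 8 12 10 2 13 4 9 5) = [0, 8, 13, 3, 9, 1, 6, 7, 12, 5, 2, 11, 10, 4]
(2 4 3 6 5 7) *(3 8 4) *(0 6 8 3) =(0 6 5 7 2)(3 8 4) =[6, 1, 0, 8, 3, 7, 5, 2, 4]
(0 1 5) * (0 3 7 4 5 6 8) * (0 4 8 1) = (1 6)(3 7 8 4 5) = [0, 6, 2, 7, 5, 3, 1, 8, 4]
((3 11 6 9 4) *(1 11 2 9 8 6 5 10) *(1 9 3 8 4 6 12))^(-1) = (1 12 8 4 6 9 10 5 11)(2 3)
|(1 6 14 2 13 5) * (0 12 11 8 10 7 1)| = 12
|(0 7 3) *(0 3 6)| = |(0 7 6)| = 3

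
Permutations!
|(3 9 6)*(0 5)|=6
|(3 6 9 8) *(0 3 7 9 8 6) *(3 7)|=6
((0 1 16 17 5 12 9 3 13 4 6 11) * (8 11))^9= (0 4 12 1 6 9 16 8 3 17 11 13 5)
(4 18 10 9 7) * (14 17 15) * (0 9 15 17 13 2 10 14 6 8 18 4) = (0 9 7)(2 10 15 6 8 18 14 13) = [9, 1, 10, 3, 4, 5, 8, 0, 18, 7, 15, 11, 12, 2, 13, 6, 16, 17, 14]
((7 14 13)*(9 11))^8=((7 14 13)(9 11))^8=(7 13 14)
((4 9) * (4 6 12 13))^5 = (13) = ((4 9 6 12 13))^5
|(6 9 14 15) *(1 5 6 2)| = |(1 5 6 9 14 15 2)| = 7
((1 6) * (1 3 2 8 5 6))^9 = (2 3 6 5 8)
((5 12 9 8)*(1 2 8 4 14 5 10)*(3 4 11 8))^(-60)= ((1 2 3 4 14 5 12 9 11 8 10))^(-60)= (1 12 2 9 3 11 4 8 14 10 5)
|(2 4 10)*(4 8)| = |(2 8 4 10)| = 4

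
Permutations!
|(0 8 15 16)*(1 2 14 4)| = |(0 8 15 16)(1 2 14 4)| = 4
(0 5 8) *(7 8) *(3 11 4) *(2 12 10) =[5, 1, 12, 11, 3, 7, 6, 8, 0, 9, 2, 4, 10] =(0 5 7 8)(2 12 10)(3 11 4)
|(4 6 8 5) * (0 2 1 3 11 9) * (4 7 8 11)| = 24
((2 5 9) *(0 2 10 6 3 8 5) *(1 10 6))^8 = ((0 2)(1 10)(3 8 5 9 6))^8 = (10)(3 9 8 6 5)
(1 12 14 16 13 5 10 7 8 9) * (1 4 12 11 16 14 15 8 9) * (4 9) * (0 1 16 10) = [1, 11, 2, 3, 12, 0, 6, 4, 16, 9, 7, 10, 15, 5, 14, 8, 13] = (0 1 11 10 7 4 12 15 8 16 13 5)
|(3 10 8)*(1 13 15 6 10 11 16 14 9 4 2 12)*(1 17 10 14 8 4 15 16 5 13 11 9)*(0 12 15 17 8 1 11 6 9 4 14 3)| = 42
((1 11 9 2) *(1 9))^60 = (11)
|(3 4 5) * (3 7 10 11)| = 6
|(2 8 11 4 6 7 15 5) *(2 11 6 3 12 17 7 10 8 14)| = 24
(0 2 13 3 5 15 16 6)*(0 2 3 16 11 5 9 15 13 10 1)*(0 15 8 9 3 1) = (0 1 15 11 5 13 16 6 2 10)(8 9) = [1, 15, 10, 3, 4, 13, 2, 7, 9, 8, 0, 5, 12, 16, 14, 11, 6]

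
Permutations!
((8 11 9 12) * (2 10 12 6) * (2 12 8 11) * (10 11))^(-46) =(2 6 8 9 10 11 12)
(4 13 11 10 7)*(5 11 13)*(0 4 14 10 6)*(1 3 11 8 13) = [4, 3, 2, 11, 5, 8, 0, 14, 13, 9, 7, 6, 12, 1, 10] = (0 4 5 8 13 1 3 11 6)(7 14 10)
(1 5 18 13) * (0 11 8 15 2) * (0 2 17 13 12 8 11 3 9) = (0 3 9)(1 5 18 12 8 15 17 13) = [3, 5, 2, 9, 4, 18, 6, 7, 15, 0, 10, 11, 8, 1, 14, 17, 16, 13, 12]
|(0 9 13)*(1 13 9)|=3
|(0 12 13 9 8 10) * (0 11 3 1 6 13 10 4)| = 11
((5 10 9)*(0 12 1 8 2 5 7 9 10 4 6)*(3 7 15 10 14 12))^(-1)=((0 3 7 9 15 10 14 12 1 8 2 5 4 6))^(-1)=(0 6 4 5 2 8 1 12 14 10 15 9 7 3)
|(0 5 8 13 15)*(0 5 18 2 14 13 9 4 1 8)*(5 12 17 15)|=|(0 18 2 14 13 5)(1 8 9 4)(12 17 15)|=12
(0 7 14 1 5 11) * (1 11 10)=(0 7 14 11)(1 5 10)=[7, 5, 2, 3, 4, 10, 6, 14, 8, 9, 1, 0, 12, 13, 11]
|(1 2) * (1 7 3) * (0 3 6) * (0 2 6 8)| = |(0 3 1 6 2 7 8)| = 7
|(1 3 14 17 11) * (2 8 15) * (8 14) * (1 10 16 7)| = 11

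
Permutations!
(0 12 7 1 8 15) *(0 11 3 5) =(0 12 7 1 8 15 11 3 5) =[12, 8, 2, 5, 4, 0, 6, 1, 15, 9, 10, 3, 7, 13, 14, 11]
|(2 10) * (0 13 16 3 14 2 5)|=8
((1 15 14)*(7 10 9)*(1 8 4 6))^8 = ((1 15 14 8 4 6)(7 10 9))^8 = (1 14 4)(6 15 8)(7 9 10)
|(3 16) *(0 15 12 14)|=4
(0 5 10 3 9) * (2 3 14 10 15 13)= (0 5 15 13 2 3 9)(10 14)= [5, 1, 3, 9, 4, 15, 6, 7, 8, 0, 14, 11, 12, 2, 10, 13]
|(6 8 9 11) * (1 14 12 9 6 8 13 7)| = 9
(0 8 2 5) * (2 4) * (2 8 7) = (0 7 2 5)(4 8) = [7, 1, 5, 3, 8, 0, 6, 2, 4]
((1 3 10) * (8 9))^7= ((1 3 10)(8 9))^7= (1 3 10)(8 9)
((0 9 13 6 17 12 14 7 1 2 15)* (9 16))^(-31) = ((0 16 9 13 6 17 12 14 7 1 2 15))^(-31) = (0 17 2 13 7 16 12 15 6 1 9 14)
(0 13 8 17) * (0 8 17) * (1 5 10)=(0 13 17 8)(1 5 10)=[13, 5, 2, 3, 4, 10, 6, 7, 0, 9, 1, 11, 12, 17, 14, 15, 16, 8]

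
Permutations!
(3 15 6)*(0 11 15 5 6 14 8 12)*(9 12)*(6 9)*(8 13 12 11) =[8, 1, 2, 5, 4, 9, 3, 7, 6, 11, 10, 15, 0, 12, 13, 14] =(0 8 6 3 5 9 11 15 14 13 12)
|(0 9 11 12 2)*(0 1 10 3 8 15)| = |(0 9 11 12 2 1 10 3 8 15)| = 10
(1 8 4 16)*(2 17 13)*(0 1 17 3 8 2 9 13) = (0 1 2 3 8 4 16 17)(9 13) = [1, 2, 3, 8, 16, 5, 6, 7, 4, 13, 10, 11, 12, 9, 14, 15, 17, 0]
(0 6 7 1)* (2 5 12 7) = (0 6 2 5 12 7 1) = [6, 0, 5, 3, 4, 12, 2, 1, 8, 9, 10, 11, 7]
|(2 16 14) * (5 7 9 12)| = 12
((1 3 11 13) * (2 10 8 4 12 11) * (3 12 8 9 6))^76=((1 12 11 13)(2 10 9 6 3)(4 8))^76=(13)(2 10 9 6 3)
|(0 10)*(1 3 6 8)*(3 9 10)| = |(0 3 6 8 1 9 10)| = 7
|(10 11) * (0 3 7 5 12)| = 10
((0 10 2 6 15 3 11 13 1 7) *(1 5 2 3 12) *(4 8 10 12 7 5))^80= (15)(3 13 8)(4 10 11)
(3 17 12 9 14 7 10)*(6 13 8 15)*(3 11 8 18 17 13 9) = (3 13 18 17 12)(6 9 14 7 10 11 8 15) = [0, 1, 2, 13, 4, 5, 9, 10, 15, 14, 11, 8, 3, 18, 7, 6, 16, 12, 17]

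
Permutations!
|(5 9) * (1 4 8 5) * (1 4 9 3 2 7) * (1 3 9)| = |(2 7 3)(4 8 5 9)| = 12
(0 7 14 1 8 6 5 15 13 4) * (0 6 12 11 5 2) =(0 7 14 1 8 12 11 5 15 13 4 6 2) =[7, 8, 0, 3, 6, 15, 2, 14, 12, 9, 10, 5, 11, 4, 1, 13]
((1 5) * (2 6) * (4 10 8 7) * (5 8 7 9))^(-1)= ((1 8 9 5)(2 6)(4 10 7))^(-1)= (1 5 9 8)(2 6)(4 7 10)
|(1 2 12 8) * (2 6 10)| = 6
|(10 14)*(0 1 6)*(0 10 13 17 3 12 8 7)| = |(0 1 6 10 14 13 17 3 12 8 7)| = 11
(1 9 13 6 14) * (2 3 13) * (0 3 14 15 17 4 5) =(0 3 13 6 15 17 4 5)(1 9 2 14) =[3, 9, 14, 13, 5, 0, 15, 7, 8, 2, 10, 11, 12, 6, 1, 17, 16, 4]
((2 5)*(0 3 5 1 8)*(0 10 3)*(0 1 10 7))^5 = ((0 1 8 7)(2 10 3 5))^5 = (0 1 8 7)(2 10 3 5)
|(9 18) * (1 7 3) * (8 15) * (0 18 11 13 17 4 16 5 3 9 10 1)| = 26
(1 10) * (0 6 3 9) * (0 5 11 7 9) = (0 6 3)(1 10)(5 11 7 9) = [6, 10, 2, 0, 4, 11, 3, 9, 8, 5, 1, 7]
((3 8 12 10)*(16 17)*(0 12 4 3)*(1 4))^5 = ((0 12 10)(1 4 3 8)(16 17))^5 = (0 10 12)(1 4 3 8)(16 17)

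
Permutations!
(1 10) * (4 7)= (1 10)(4 7)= [0, 10, 2, 3, 7, 5, 6, 4, 8, 9, 1]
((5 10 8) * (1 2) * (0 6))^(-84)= ((0 6)(1 2)(5 10 8))^(-84)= (10)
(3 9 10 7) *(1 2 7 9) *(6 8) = [0, 2, 7, 1, 4, 5, 8, 3, 6, 10, 9] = (1 2 7 3)(6 8)(9 10)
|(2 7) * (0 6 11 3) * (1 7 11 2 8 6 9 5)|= 10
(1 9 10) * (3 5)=(1 9 10)(3 5)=[0, 9, 2, 5, 4, 3, 6, 7, 8, 10, 1]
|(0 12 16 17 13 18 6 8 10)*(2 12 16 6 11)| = |(0 16 17 13 18 11 2 12 6 8 10)| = 11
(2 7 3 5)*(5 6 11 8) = [0, 1, 7, 6, 4, 2, 11, 3, 5, 9, 10, 8] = (2 7 3 6 11 8 5)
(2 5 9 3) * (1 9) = (1 9 3 2 5) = [0, 9, 5, 2, 4, 1, 6, 7, 8, 3]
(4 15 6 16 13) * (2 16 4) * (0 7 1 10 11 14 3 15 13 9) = (0 7 1 10 11 14 3 15 6 4 13 2 16 9) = [7, 10, 16, 15, 13, 5, 4, 1, 8, 0, 11, 14, 12, 2, 3, 6, 9]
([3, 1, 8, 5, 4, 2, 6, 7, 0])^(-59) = (0 3 5 2 8)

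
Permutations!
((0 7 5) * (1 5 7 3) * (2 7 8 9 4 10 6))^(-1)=(0 5 1 3)(2 6 10 4 9 8 7)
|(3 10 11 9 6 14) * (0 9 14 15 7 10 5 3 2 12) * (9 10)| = 12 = |(0 10 11 14 2 12)(3 5)(6 15 7 9)|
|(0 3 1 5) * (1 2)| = 5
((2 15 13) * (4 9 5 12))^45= ((2 15 13)(4 9 5 12))^45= (15)(4 9 5 12)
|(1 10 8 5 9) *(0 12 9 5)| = 6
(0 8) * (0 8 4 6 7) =(8)(0 4 6 7) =[4, 1, 2, 3, 6, 5, 7, 0, 8]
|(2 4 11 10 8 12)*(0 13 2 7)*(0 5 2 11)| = |(0 13 11 10 8 12 7 5 2 4)| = 10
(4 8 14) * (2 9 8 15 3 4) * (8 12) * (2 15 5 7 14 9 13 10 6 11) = (2 13 10 6 11)(3 4 5 7 14 15)(8 9 12) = [0, 1, 13, 4, 5, 7, 11, 14, 9, 12, 6, 2, 8, 10, 15, 3]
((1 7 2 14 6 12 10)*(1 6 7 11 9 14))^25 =(1 11 9 14 7 2)(6 12 10)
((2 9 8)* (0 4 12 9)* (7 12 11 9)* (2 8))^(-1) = (0 2 9 11 4)(7 12)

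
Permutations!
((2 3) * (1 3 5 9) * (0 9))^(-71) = (0 9 1 3 2 5)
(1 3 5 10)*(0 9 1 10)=(10)(0 9 1 3 5)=[9, 3, 2, 5, 4, 0, 6, 7, 8, 1, 10]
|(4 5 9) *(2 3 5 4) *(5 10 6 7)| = |(2 3 10 6 7 5 9)| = 7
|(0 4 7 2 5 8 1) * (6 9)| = 14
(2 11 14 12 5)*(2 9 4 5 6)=(2 11 14 12 6)(4 5 9)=[0, 1, 11, 3, 5, 9, 2, 7, 8, 4, 10, 14, 6, 13, 12]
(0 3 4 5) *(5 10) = [3, 1, 2, 4, 10, 0, 6, 7, 8, 9, 5] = (0 3 4 10 5)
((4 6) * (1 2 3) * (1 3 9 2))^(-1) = (2 9)(4 6)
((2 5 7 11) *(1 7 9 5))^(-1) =((1 7 11 2)(5 9))^(-1) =(1 2 11 7)(5 9)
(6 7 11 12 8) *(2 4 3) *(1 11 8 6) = (1 11 12 6 7 8)(2 4 3) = [0, 11, 4, 2, 3, 5, 7, 8, 1, 9, 10, 12, 6]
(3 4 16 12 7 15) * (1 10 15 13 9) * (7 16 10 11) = (1 11 7 13 9)(3 4 10 15)(12 16) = [0, 11, 2, 4, 10, 5, 6, 13, 8, 1, 15, 7, 16, 9, 14, 3, 12]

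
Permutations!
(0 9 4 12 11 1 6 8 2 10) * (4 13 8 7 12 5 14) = (0 9 13 8 2 10)(1 6 7 12 11)(4 5 14) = [9, 6, 10, 3, 5, 14, 7, 12, 2, 13, 0, 1, 11, 8, 4]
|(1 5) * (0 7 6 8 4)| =|(0 7 6 8 4)(1 5)| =10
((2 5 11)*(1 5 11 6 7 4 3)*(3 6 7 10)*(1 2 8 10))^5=(11)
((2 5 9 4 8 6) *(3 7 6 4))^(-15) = (2 3)(4 8)(5 7)(6 9)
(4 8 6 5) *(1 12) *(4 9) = [0, 12, 2, 3, 8, 9, 5, 7, 6, 4, 10, 11, 1] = (1 12)(4 8 6 5 9)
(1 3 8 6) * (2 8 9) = (1 3 9 2 8 6) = [0, 3, 8, 9, 4, 5, 1, 7, 6, 2]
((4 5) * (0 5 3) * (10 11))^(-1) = ((0 5 4 3)(10 11))^(-1) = (0 3 4 5)(10 11)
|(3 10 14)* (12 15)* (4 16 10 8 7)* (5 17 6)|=|(3 8 7 4 16 10 14)(5 17 6)(12 15)|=42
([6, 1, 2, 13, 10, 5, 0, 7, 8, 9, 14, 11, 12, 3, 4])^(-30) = (14)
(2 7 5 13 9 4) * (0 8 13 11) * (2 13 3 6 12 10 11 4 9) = (0 8 3 6 12 10 11)(2 7 5 4 13) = [8, 1, 7, 6, 13, 4, 12, 5, 3, 9, 11, 0, 10, 2]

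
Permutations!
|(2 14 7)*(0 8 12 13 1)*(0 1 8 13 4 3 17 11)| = |(0 13 8 12 4 3 17 11)(2 14 7)| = 24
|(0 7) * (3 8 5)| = 6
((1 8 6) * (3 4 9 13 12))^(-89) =((1 8 6)(3 4 9 13 12))^(-89) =(1 8 6)(3 4 9 13 12)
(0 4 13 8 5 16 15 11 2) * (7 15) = (0 4 13 8 5 16 7 15 11 2) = [4, 1, 0, 3, 13, 16, 6, 15, 5, 9, 10, 2, 12, 8, 14, 11, 7]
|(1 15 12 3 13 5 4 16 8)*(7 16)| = |(1 15 12 3 13 5 4 7 16 8)| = 10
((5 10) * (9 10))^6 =(10)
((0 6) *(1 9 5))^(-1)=(0 6)(1 5 9)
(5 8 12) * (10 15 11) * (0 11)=[11, 1, 2, 3, 4, 8, 6, 7, 12, 9, 15, 10, 5, 13, 14, 0]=(0 11 10 15)(5 8 12)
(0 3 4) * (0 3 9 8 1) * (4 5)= [9, 0, 2, 5, 3, 4, 6, 7, 1, 8]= (0 9 8 1)(3 5 4)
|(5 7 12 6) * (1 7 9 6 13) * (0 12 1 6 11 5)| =12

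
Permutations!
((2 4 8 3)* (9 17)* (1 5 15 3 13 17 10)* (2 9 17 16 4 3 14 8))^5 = ((17)(1 5 15 14 8 13 16 4 2 3 9 10))^5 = (17)(1 13 9 14 2 5 16 10 8 3 15 4)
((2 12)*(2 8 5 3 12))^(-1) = ((3 12 8 5))^(-1) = (3 5 8 12)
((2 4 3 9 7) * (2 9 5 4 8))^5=(2 8)(3 4 5)(7 9)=((2 8)(3 5 4)(7 9))^5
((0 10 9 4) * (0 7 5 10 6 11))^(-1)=((0 6 11)(4 7 5 10 9))^(-1)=(0 11 6)(4 9 10 5 7)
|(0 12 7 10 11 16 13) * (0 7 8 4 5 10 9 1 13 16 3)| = 8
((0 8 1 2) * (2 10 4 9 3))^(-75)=((0 8 1 10 4 9 3 2))^(-75)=(0 9 1 2 4 8 3 10)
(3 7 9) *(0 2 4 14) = (0 2 4 14)(3 7 9) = [2, 1, 4, 7, 14, 5, 6, 9, 8, 3, 10, 11, 12, 13, 0]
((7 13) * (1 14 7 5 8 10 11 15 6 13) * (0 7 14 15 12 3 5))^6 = (15)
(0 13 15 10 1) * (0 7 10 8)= (0 13 15 8)(1 7 10)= [13, 7, 2, 3, 4, 5, 6, 10, 0, 9, 1, 11, 12, 15, 14, 8]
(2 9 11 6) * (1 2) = [0, 2, 9, 3, 4, 5, 1, 7, 8, 11, 10, 6] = (1 2 9 11 6)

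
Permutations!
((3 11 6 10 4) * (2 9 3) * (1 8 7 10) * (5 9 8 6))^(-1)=(1 6)(2 4 10 7 8)(3 9 5 11)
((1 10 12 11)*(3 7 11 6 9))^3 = (1 6 7 10 9 11 12 3)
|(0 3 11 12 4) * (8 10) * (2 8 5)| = |(0 3 11 12 4)(2 8 10 5)| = 20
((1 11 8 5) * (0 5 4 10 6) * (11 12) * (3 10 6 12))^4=(0 10 4 1 11)(3 8 5 12 6)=((0 5 1 3 10 12 11 8 4 6))^4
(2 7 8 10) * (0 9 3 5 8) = (0 9 3 5 8 10 2 7) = [9, 1, 7, 5, 4, 8, 6, 0, 10, 3, 2]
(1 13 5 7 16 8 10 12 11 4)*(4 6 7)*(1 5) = [0, 13, 2, 3, 5, 4, 7, 16, 10, 9, 12, 6, 11, 1, 14, 15, 8] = (1 13)(4 5)(6 7 16 8 10 12 11)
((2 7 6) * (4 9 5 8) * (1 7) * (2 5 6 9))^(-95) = (1 7 9 6 5 8 4 2)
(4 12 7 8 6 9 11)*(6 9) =(4 12 7 8 9 11) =[0, 1, 2, 3, 12, 5, 6, 8, 9, 11, 10, 4, 7]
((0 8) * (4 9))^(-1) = ((0 8)(4 9))^(-1) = (0 8)(4 9)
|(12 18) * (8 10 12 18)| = |(18)(8 10 12)| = 3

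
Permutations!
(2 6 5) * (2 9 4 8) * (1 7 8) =(1 7 8 2 6 5 9 4) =[0, 7, 6, 3, 1, 9, 5, 8, 2, 4]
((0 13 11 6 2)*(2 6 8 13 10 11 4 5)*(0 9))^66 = ((0 10 11 8 13 4 5 2 9))^66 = (0 8 5)(2 10 13)(4 9 11)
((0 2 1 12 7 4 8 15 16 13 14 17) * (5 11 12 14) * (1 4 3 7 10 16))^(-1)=(0 17 14 1 15 8 4 2)(3 7)(5 13 16 10 12 11)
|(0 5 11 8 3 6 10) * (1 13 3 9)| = |(0 5 11 8 9 1 13 3 6 10)| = 10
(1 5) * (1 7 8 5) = (5 7 8) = [0, 1, 2, 3, 4, 7, 6, 8, 5]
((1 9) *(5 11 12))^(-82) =(5 12 11)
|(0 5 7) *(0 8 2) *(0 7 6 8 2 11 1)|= |(0 5 6 8 11 1)(2 7)|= 6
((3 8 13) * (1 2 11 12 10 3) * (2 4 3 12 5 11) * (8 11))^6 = (1 13 8 5 11 3 4) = ((1 4 3 11 5 8 13)(10 12))^6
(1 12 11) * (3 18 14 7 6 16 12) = (1 3 18 14 7 6 16 12 11) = [0, 3, 2, 18, 4, 5, 16, 6, 8, 9, 10, 1, 11, 13, 7, 15, 12, 17, 14]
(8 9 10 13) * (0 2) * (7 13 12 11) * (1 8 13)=(13)(0 2)(1 8 9 10 12 11 7)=[2, 8, 0, 3, 4, 5, 6, 1, 9, 10, 12, 7, 11, 13]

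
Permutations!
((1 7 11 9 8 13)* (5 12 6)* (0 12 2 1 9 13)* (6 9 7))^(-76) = ((0 12 9 8)(1 6 5 2)(7 11 13))^(-76) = (7 13 11)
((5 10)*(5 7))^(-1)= (5 7 10)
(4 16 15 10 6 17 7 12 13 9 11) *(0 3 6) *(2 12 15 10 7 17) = (17)(0 3 6 2 12 13 9 11 4 16 10)(7 15) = [3, 1, 12, 6, 16, 5, 2, 15, 8, 11, 0, 4, 13, 9, 14, 7, 10, 17]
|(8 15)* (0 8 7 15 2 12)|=4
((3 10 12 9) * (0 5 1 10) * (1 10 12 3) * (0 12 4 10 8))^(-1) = (0 8 5)(1 9 12 3 10 4)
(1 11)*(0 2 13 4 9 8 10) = (0 2 13 4 9 8 10)(1 11) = [2, 11, 13, 3, 9, 5, 6, 7, 10, 8, 0, 1, 12, 4]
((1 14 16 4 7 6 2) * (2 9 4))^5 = ((1 14 16 2)(4 7 6 9))^5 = (1 14 16 2)(4 7 6 9)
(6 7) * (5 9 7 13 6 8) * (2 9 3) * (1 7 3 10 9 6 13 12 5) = (13)(1 7 8)(2 6 12 5 10 9 3) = [0, 7, 6, 2, 4, 10, 12, 8, 1, 3, 9, 11, 5, 13]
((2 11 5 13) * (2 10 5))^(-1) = ((2 11)(5 13 10))^(-1) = (2 11)(5 10 13)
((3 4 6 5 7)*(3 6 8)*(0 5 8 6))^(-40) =(8)(0 7 5)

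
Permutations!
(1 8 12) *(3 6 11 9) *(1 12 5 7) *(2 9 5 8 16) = [0, 16, 9, 6, 4, 7, 11, 1, 8, 3, 10, 5, 12, 13, 14, 15, 2] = (1 16 2 9 3 6 11 5 7)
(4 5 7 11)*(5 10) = (4 10 5 7 11) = [0, 1, 2, 3, 10, 7, 6, 11, 8, 9, 5, 4]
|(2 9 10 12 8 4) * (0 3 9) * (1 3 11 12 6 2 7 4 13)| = 22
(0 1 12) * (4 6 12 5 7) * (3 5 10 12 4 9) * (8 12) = (0 1 10 8 12)(3 5 7 9)(4 6) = [1, 10, 2, 5, 6, 7, 4, 9, 12, 3, 8, 11, 0]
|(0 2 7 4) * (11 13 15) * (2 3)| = |(0 3 2 7 4)(11 13 15)| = 15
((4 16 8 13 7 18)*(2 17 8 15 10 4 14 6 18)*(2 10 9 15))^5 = ((2 17 8 13 7 10 4 16)(6 18 14)(9 15))^5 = (2 10 8 16 7 17 4 13)(6 14 18)(9 15)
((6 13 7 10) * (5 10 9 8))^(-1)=(5 8 9 7 13 6 10)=((5 10 6 13 7 9 8))^(-1)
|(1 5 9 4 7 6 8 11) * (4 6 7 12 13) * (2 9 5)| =6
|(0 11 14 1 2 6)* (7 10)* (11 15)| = |(0 15 11 14 1 2 6)(7 10)| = 14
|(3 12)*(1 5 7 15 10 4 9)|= |(1 5 7 15 10 4 9)(3 12)|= 14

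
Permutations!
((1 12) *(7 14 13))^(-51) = ((1 12)(7 14 13))^(-51) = (14)(1 12)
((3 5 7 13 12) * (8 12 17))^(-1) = (3 12 8 17 13 7 5)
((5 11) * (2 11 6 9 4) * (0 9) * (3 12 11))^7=((0 9 4 2 3 12 11 5 6))^7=(0 5 12 2 9 6 11 3 4)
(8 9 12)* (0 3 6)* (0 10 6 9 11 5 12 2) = (0 3 9 2)(5 12 8 11)(6 10) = [3, 1, 0, 9, 4, 12, 10, 7, 11, 2, 6, 5, 8]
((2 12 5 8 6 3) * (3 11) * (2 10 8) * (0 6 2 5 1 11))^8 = ((0 6)(1 11 3 10 8 2 12))^8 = (1 11 3 10 8 2 12)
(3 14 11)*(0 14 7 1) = (0 14 11 3 7 1) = [14, 0, 2, 7, 4, 5, 6, 1, 8, 9, 10, 3, 12, 13, 11]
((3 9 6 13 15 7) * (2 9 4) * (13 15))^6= ((2 9 6 15 7 3 4))^6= (2 4 3 7 15 6 9)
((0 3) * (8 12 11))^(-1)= ((0 3)(8 12 11))^(-1)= (0 3)(8 11 12)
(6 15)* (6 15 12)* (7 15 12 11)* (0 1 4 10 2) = (0 1 4 10 2)(6 11 7 15 12) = [1, 4, 0, 3, 10, 5, 11, 15, 8, 9, 2, 7, 6, 13, 14, 12]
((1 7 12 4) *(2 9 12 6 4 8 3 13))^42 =((1 7 6 4)(2 9 12 8 3 13))^42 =(13)(1 6)(4 7)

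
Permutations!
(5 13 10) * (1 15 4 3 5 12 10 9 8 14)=(1 15 4 3 5 13 9 8 14)(10 12)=[0, 15, 2, 5, 3, 13, 6, 7, 14, 8, 12, 11, 10, 9, 1, 4]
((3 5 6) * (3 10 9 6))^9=((3 5)(6 10 9))^9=(10)(3 5)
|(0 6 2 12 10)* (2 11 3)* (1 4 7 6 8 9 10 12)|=|(12)(0 8 9 10)(1 4 7 6 11 3 2)|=28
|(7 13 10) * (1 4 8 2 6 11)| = |(1 4 8 2 6 11)(7 13 10)| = 6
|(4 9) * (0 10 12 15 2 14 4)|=8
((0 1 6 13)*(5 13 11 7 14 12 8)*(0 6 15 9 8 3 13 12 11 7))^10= ((0 1 15 9 8 5 12 3 13 6 7 14 11))^10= (0 7 3 8 1 14 13 5 15 11 6 12 9)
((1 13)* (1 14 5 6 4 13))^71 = ((4 13 14 5 6))^71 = (4 13 14 5 6)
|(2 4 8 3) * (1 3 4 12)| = 4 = |(1 3 2 12)(4 8)|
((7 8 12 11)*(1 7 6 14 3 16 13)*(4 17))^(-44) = ((1 7 8 12 11 6 14 3 16 13)(4 17))^(-44) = (17)(1 14 8 16 11)(3 12 13 6 7)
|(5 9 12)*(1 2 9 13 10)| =7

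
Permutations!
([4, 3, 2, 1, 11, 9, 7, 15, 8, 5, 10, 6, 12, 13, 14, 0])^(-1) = [15, 3, 2, 1, 0, 9, 11, 6, 8, 5, 10, 4, 12, 13, 14, 7]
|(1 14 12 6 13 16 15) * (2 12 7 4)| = 10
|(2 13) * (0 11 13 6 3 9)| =7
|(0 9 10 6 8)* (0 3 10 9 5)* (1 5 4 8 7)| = |(0 4 8 3 10 6 7 1 5)| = 9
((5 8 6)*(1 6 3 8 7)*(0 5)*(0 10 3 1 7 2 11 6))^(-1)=((0 5 2 11 6 10 3 8 1))^(-1)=(0 1 8 3 10 6 11 2 5)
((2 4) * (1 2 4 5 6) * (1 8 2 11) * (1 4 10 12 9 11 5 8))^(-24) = ((1 5 6)(2 8)(4 10 12 9 11))^(-24) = (4 10 12 9 11)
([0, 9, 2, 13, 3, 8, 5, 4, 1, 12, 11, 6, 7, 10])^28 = [0, 4, 2, 6, 11, 12, 9, 10, 7, 3, 8, 1, 13, 5]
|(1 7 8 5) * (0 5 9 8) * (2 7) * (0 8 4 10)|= 9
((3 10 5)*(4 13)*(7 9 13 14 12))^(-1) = ((3 10 5)(4 14 12 7 9 13))^(-1) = (3 5 10)(4 13 9 7 12 14)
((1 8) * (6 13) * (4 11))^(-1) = ((1 8)(4 11)(6 13))^(-1) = (1 8)(4 11)(6 13)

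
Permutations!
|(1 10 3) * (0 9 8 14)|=12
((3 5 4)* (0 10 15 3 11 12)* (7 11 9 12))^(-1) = ((0 10 15 3 5 4 9 12)(7 11))^(-1) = (0 12 9 4 5 3 15 10)(7 11)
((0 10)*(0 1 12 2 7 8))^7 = (12)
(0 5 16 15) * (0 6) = [5, 1, 2, 3, 4, 16, 0, 7, 8, 9, 10, 11, 12, 13, 14, 6, 15] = (0 5 16 15 6)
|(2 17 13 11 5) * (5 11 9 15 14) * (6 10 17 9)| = 20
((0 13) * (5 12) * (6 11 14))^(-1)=((0 13)(5 12)(6 11 14))^(-1)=(0 13)(5 12)(6 14 11)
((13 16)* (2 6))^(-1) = (2 6)(13 16)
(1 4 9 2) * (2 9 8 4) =[0, 2, 1, 3, 8, 5, 6, 7, 4, 9] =(9)(1 2)(4 8)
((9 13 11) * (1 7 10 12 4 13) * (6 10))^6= (1 13 10)(4 6 9)(7 11 12)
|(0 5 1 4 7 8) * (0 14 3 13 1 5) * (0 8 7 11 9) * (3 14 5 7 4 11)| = 10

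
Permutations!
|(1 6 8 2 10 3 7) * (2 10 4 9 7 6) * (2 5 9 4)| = |(1 5 9 7)(3 6 8 10)| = 4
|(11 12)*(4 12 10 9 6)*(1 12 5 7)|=|(1 12 11 10 9 6 4 5 7)|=9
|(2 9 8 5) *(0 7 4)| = 12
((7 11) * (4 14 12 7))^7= (4 12 11 14 7)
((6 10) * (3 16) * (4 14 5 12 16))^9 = (3 5)(4 12)(6 10)(14 16)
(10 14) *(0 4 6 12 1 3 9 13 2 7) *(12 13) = (0 4 6 13 2 7)(1 3 9 12)(10 14) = [4, 3, 7, 9, 6, 5, 13, 0, 8, 12, 14, 11, 1, 2, 10]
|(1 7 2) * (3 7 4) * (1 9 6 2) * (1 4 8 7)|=15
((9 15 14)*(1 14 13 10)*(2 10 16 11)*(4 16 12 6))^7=((1 14 9 15 13 12 6 4 16 11 2 10))^7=(1 4 9 11 13 10 6 14 16 15 2 12)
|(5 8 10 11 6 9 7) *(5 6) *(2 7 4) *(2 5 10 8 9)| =|(2 7 6)(4 5 9)(10 11)| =6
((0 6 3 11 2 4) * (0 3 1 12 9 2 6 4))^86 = (0 1 4 12 3 9 11 2 6)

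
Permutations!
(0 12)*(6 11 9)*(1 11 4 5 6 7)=(0 12)(1 11 9 7)(4 5 6)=[12, 11, 2, 3, 5, 6, 4, 1, 8, 7, 10, 9, 0]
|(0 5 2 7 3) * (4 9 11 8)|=|(0 5 2 7 3)(4 9 11 8)|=20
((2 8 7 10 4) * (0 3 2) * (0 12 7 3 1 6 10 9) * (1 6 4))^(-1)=((0 6 10 1 4 12 7 9)(2 8 3))^(-1)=(0 9 7 12 4 1 10 6)(2 3 8)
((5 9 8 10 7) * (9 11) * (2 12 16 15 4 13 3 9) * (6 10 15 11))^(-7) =((2 12 16 11)(3 9 8 15 4 13)(5 6 10 7))^(-7) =(2 12 16 11)(3 13 4 15 8 9)(5 6 10 7)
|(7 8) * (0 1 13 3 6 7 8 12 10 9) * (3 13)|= 8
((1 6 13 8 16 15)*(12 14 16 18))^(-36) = (18)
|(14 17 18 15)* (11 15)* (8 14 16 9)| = |(8 14 17 18 11 15 16 9)| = 8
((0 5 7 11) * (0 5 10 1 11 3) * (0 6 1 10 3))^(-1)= (0 7 5 11 1 6 3)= ((0 3 6 1 11 5 7))^(-1)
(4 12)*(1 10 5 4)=(1 10 5 4 12)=[0, 10, 2, 3, 12, 4, 6, 7, 8, 9, 5, 11, 1]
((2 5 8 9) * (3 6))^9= (2 5 8 9)(3 6)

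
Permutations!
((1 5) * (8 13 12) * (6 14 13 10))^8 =((1 5)(6 14 13 12 8 10))^8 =(6 13 8)(10 14 12)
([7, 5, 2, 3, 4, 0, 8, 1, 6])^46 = [1, 0, 2, 3, 4, 7, 6, 5, 8]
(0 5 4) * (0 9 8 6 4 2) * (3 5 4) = (0 4 9 8 6 3 5 2) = [4, 1, 0, 5, 9, 2, 3, 7, 6, 8]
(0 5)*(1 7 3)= (0 5)(1 7 3)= [5, 7, 2, 1, 4, 0, 6, 3]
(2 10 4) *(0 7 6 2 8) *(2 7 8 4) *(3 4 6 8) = (0 3 4 6 7 8)(2 10) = [3, 1, 10, 4, 6, 5, 7, 8, 0, 9, 2]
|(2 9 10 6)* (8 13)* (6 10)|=|(2 9 6)(8 13)|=6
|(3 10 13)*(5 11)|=|(3 10 13)(5 11)|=6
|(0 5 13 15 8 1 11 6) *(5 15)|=6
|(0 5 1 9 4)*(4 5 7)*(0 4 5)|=|(0 7 5 1 9)|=5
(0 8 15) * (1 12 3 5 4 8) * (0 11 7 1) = [0, 12, 2, 5, 8, 4, 6, 1, 15, 9, 10, 7, 3, 13, 14, 11] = (1 12 3 5 4 8 15 11 7)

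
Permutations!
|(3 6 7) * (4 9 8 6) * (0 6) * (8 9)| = 6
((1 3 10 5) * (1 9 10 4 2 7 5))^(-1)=(1 10 9 5 7 2 4 3)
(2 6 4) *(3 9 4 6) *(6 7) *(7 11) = (2 3 9 4)(6 11 7) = [0, 1, 3, 9, 2, 5, 11, 6, 8, 4, 10, 7]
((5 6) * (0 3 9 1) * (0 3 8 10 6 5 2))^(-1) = (0 2 6 10 8)(1 9 3)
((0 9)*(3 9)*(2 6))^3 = (9)(2 6)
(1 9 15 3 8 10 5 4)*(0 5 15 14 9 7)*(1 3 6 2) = (0 5 4 3 8 10 15 6 2 1 7)(9 14) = [5, 7, 1, 8, 3, 4, 2, 0, 10, 14, 15, 11, 12, 13, 9, 6]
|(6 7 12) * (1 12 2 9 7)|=|(1 12 6)(2 9 7)|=3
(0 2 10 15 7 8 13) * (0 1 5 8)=(0 2 10 15 7)(1 5 8 13)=[2, 5, 10, 3, 4, 8, 6, 0, 13, 9, 15, 11, 12, 1, 14, 7]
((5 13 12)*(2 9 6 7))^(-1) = (2 7 6 9)(5 12 13)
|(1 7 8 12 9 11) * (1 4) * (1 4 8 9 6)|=7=|(1 7 9 11 8 12 6)|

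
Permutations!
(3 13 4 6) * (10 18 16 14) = [0, 1, 2, 13, 6, 5, 3, 7, 8, 9, 18, 11, 12, 4, 10, 15, 14, 17, 16] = (3 13 4 6)(10 18 16 14)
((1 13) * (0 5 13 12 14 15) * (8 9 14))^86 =((0 5 13 1 12 8 9 14 15))^86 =(0 8 5 9 13 14 1 15 12)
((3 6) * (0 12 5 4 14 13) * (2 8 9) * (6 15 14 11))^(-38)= (0 5 11 3 14)(2 8 9)(4 6 15 13 12)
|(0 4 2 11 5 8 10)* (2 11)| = |(0 4 11 5 8 10)| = 6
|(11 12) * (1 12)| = 3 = |(1 12 11)|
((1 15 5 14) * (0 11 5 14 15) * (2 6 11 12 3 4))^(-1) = ((0 12 3 4 2 6 11 5 15 14 1))^(-1) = (0 1 14 15 5 11 6 2 4 3 12)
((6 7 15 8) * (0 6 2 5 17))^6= (0 5 8 7)(2 15 6 17)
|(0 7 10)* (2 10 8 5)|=6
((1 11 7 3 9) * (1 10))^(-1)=((1 11 7 3 9 10))^(-1)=(1 10 9 3 7 11)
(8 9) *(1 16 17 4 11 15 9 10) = (1 16 17 4 11 15 9 8 10) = [0, 16, 2, 3, 11, 5, 6, 7, 10, 8, 1, 15, 12, 13, 14, 9, 17, 4]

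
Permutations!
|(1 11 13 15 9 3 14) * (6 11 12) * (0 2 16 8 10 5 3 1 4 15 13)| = |(0 2 16 8 10 5 3 14 4 15 9 1 12 6 11)| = 15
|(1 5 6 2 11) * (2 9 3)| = 7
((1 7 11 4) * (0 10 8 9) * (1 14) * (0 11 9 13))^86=(0 8)(1 9 4)(7 11 14)(10 13)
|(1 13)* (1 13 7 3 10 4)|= |(13)(1 7 3 10 4)|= 5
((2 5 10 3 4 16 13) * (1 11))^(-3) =(1 11)(2 4 5 16 10 13 3)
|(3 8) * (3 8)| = |(8)| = 1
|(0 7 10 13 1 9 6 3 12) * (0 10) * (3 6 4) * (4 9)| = 6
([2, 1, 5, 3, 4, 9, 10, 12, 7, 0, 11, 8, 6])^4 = (6 7 11)(8 10 12)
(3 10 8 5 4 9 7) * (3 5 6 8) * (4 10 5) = [0, 1, 2, 5, 9, 10, 8, 4, 6, 7, 3] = (3 5 10)(4 9 7)(6 8)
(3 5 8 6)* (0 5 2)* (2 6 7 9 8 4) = (0 5 4 2)(3 6)(7 9 8) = [5, 1, 0, 6, 2, 4, 3, 9, 7, 8]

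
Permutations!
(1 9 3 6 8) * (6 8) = (1 9 3 8) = [0, 9, 2, 8, 4, 5, 6, 7, 1, 3]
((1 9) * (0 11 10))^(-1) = (0 10 11)(1 9)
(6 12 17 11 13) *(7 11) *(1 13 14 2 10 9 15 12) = (1 13 6)(2 10 9 15 12 17 7 11 14) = [0, 13, 10, 3, 4, 5, 1, 11, 8, 15, 9, 14, 17, 6, 2, 12, 16, 7]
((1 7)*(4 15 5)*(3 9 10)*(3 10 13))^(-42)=(15)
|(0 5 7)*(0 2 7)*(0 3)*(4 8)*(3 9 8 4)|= |(0 5 9 8 3)(2 7)|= 10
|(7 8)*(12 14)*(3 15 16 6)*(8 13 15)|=14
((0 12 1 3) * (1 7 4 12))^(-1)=((0 1 3)(4 12 7))^(-1)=(0 3 1)(4 7 12)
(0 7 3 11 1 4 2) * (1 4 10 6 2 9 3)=(0 7 1 10 6 2)(3 11 4 9)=[7, 10, 0, 11, 9, 5, 2, 1, 8, 3, 6, 4]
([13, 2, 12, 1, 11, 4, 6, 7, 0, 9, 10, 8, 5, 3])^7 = (0 4 2 13 11 12 3 8 5 1)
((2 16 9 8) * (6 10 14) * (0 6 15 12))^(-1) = ((0 6 10 14 15 12)(2 16 9 8))^(-1) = (0 12 15 14 10 6)(2 8 9 16)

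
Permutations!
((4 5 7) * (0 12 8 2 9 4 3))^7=(0 7 4 2 12 3 5 9 8)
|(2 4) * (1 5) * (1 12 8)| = |(1 5 12 8)(2 4)| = 4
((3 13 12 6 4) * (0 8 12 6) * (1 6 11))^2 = (0 12 8)(1 4 13)(3 11 6)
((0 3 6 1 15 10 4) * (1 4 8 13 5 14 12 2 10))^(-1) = (0 4 6 3)(1 15)(2 12 14 5 13 8 10)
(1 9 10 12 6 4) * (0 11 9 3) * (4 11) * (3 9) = (0 4 1 9 10 12 6 11 3) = [4, 9, 2, 0, 1, 5, 11, 7, 8, 10, 12, 3, 6]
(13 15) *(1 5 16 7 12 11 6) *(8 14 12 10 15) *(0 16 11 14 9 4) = (0 16 7 10 15 13 8 9 4)(1 5 11 6)(12 14) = [16, 5, 2, 3, 0, 11, 1, 10, 9, 4, 15, 6, 14, 8, 12, 13, 7]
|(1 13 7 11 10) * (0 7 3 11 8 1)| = 8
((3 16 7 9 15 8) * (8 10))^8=(3 16 7 9 15 10 8)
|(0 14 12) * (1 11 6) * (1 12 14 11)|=4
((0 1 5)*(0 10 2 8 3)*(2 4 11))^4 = ((0 1 5 10 4 11 2 8 3))^4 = (0 4 3 10 8 5 2 1 11)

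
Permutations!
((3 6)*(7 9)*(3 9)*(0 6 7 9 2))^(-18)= ((9)(0 6 2)(3 7))^(-18)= (9)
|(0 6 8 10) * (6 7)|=|(0 7 6 8 10)|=5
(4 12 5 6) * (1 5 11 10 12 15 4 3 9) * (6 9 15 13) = (1 5 9)(3 15 4 13 6)(10 12 11) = [0, 5, 2, 15, 13, 9, 3, 7, 8, 1, 12, 10, 11, 6, 14, 4]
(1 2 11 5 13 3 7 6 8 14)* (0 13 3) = [13, 2, 11, 7, 4, 3, 8, 6, 14, 9, 10, 5, 12, 0, 1] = (0 13)(1 2 11 5 3 7 6 8 14)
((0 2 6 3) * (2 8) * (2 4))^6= ((0 8 4 2 6 3))^6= (8)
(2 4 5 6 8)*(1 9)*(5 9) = [0, 5, 4, 3, 9, 6, 8, 7, 2, 1] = (1 5 6 8 2 4 9)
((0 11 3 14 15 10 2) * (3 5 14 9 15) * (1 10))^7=((0 11 5 14 3 9 15 1 10 2))^7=(0 1 3 11 10 9 5 2 15 14)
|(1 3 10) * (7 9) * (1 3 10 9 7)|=4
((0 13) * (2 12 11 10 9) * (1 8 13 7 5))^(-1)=(0 13 8 1 5 7)(2 9 10 11 12)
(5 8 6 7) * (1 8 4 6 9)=[0, 8, 2, 3, 6, 4, 7, 5, 9, 1]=(1 8 9)(4 6 7 5)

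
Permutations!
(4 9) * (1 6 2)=(1 6 2)(4 9)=[0, 6, 1, 3, 9, 5, 2, 7, 8, 4]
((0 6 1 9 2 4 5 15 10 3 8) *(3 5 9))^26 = (0 6 1 3 8)(2 9 4)(5 10 15)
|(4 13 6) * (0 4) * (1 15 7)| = 12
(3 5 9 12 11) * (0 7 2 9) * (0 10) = (0 7 2 9 12 11 3 5 10) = [7, 1, 9, 5, 4, 10, 6, 2, 8, 12, 0, 3, 11]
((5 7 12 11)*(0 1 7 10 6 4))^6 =(0 10 12)(1 6 11)(4 5 7)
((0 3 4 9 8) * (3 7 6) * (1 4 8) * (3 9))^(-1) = (0 8 3 4 1 9 6 7)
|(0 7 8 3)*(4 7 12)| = 6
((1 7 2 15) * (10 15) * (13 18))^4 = ((1 7 2 10 15)(13 18))^4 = (18)(1 15 10 2 7)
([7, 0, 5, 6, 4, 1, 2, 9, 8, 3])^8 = [0, 1, 2, 3, 4, 5, 6, 7, 8, 9]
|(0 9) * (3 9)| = 3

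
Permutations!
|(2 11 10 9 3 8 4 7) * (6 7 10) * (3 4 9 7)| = 9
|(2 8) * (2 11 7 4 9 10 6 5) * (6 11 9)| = 9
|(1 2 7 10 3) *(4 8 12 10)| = |(1 2 7 4 8 12 10 3)| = 8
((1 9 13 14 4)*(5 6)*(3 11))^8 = (1 14 9 4 13)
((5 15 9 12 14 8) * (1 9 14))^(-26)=((1 9 12)(5 15 14 8))^(-26)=(1 9 12)(5 14)(8 15)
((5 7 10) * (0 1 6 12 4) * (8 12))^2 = ((0 1 6 8 12 4)(5 7 10))^2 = (0 6 12)(1 8 4)(5 10 7)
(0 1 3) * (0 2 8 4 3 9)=(0 1 9)(2 8 4 3)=[1, 9, 8, 2, 3, 5, 6, 7, 4, 0]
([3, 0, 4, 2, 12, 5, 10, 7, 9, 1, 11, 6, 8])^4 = (0 12)(1 4)(2 9)(3 8)(6 10 11)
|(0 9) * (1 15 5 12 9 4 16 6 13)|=|(0 4 16 6 13 1 15 5 12 9)|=10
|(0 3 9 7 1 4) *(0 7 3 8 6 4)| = 6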